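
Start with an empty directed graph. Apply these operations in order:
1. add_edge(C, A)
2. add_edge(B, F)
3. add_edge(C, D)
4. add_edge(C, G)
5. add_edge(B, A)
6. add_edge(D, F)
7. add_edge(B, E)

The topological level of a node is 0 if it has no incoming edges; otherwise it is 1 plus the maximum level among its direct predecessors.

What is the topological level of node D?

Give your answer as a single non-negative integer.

Answer: 1

Derivation:
Op 1: add_edge(C, A). Edges now: 1
Op 2: add_edge(B, F). Edges now: 2
Op 3: add_edge(C, D). Edges now: 3
Op 4: add_edge(C, G). Edges now: 4
Op 5: add_edge(B, A). Edges now: 5
Op 6: add_edge(D, F). Edges now: 6
Op 7: add_edge(B, E). Edges now: 7
Compute levels (Kahn BFS):
  sources (in-degree 0): B, C
  process B: level=0
    B->A: in-degree(A)=1, level(A)>=1
    B->E: in-degree(E)=0, level(E)=1, enqueue
    B->F: in-degree(F)=1, level(F)>=1
  process C: level=0
    C->A: in-degree(A)=0, level(A)=1, enqueue
    C->D: in-degree(D)=0, level(D)=1, enqueue
    C->G: in-degree(G)=0, level(G)=1, enqueue
  process E: level=1
  process A: level=1
  process D: level=1
    D->F: in-degree(F)=0, level(F)=2, enqueue
  process G: level=1
  process F: level=2
All levels: A:1, B:0, C:0, D:1, E:1, F:2, G:1
level(D) = 1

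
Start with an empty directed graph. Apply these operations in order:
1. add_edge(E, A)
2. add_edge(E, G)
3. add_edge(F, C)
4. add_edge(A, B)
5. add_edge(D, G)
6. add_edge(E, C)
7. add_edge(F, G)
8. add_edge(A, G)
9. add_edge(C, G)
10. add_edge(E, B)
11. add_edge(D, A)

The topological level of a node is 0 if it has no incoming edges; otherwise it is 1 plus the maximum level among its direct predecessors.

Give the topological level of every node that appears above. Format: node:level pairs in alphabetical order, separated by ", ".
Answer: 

Op 1: add_edge(E, A). Edges now: 1
Op 2: add_edge(E, G). Edges now: 2
Op 3: add_edge(F, C). Edges now: 3
Op 4: add_edge(A, B). Edges now: 4
Op 5: add_edge(D, G). Edges now: 5
Op 6: add_edge(E, C). Edges now: 6
Op 7: add_edge(F, G). Edges now: 7
Op 8: add_edge(A, G). Edges now: 8
Op 9: add_edge(C, G). Edges now: 9
Op 10: add_edge(E, B). Edges now: 10
Op 11: add_edge(D, A). Edges now: 11
Compute levels (Kahn BFS):
  sources (in-degree 0): D, E, F
  process D: level=0
    D->A: in-degree(A)=1, level(A)>=1
    D->G: in-degree(G)=4, level(G)>=1
  process E: level=0
    E->A: in-degree(A)=0, level(A)=1, enqueue
    E->B: in-degree(B)=1, level(B)>=1
    E->C: in-degree(C)=1, level(C)>=1
    E->G: in-degree(G)=3, level(G)>=1
  process F: level=0
    F->C: in-degree(C)=0, level(C)=1, enqueue
    F->G: in-degree(G)=2, level(G)>=1
  process A: level=1
    A->B: in-degree(B)=0, level(B)=2, enqueue
    A->G: in-degree(G)=1, level(G)>=2
  process C: level=1
    C->G: in-degree(G)=0, level(G)=2, enqueue
  process B: level=2
  process G: level=2
All levels: A:1, B:2, C:1, D:0, E:0, F:0, G:2

Answer: A:1, B:2, C:1, D:0, E:0, F:0, G:2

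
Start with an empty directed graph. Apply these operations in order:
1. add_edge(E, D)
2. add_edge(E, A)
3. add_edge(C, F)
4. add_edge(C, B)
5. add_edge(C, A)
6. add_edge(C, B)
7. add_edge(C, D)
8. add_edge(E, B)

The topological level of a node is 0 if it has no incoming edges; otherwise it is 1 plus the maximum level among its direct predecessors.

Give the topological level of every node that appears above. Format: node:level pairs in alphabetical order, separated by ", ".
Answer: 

Answer: A:1, B:1, C:0, D:1, E:0, F:1

Derivation:
Op 1: add_edge(E, D). Edges now: 1
Op 2: add_edge(E, A). Edges now: 2
Op 3: add_edge(C, F). Edges now: 3
Op 4: add_edge(C, B). Edges now: 4
Op 5: add_edge(C, A). Edges now: 5
Op 6: add_edge(C, B) (duplicate, no change). Edges now: 5
Op 7: add_edge(C, D). Edges now: 6
Op 8: add_edge(E, B). Edges now: 7
Compute levels (Kahn BFS):
  sources (in-degree 0): C, E
  process C: level=0
    C->A: in-degree(A)=1, level(A)>=1
    C->B: in-degree(B)=1, level(B)>=1
    C->D: in-degree(D)=1, level(D)>=1
    C->F: in-degree(F)=0, level(F)=1, enqueue
  process E: level=0
    E->A: in-degree(A)=0, level(A)=1, enqueue
    E->B: in-degree(B)=0, level(B)=1, enqueue
    E->D: in-degree(D)=0, level(D)=1, enqueue
  process F: level=1
  process A: level=1
  process B: level=1
  process D: level=1
All levels: A:1, B:1, C:0, D:1, E:0, F:1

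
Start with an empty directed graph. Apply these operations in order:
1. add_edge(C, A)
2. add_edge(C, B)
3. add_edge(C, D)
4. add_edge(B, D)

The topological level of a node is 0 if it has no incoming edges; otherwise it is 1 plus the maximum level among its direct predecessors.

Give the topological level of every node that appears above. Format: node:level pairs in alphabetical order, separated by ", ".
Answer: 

Answer: A:1, B:1, C:0, D:2

Derivation:
Op 1: add_edge(C, A). Edges now: 1
Op 2: add_edge(C, B). Edges now: 2
Op 3: add_edge(C, D). Edges now: 3
Op 4: add_edge(B, D). Edges now: 4
Compute levels (Kahn BFS):
  sources (in-degree 0): C
  process C: level=0
    C->A: in-degree(A)=0, level(A)=1, enqueue
    C->B: in-degree(B)=0, level(B)=1, enqueue
    C->D: in-degree(D)=1, level(D)>=1
  process A: level=1
  process B: level=1
    B->D: in-degree(D)=0, level(D)=2, enqueue
  process D: level=2
All levels: A:1, B:1, C:0, D:2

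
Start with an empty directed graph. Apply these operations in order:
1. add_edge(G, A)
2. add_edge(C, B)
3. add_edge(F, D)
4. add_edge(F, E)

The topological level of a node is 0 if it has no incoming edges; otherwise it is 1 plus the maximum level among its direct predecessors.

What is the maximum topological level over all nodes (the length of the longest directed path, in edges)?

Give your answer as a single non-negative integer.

Op 1: add_edge(G, A). Edges now: 1
Op 2: add_edge(C, B). Edges now: 2
Op 3: add_edge(F, D). Edges now: 3
Op 4: add_edge(F, E). Edges now: 4
Compute levels (Kahn BFS):
  sources (in-degree 0): C, F, G
  process C: level=0
    C->B: in-degree(B)=0, level(B)=1, enqueue
  process F: level=0
    F->D: in-degree(D)=0, level(D)=1, enqueue
    F->E: in-degree(E)=0, level(E)=1, enqueue
  process G: level=0
    G->A: in-degree(A)=0, level(A)=1, enqueue
  process B: level=1
  process D: level=1
  process E: level=1
  process A: level=1
All levels: A:1, B:1, C:0, D:1, E:1, F:0, G:0
max level = 1

Answer: 1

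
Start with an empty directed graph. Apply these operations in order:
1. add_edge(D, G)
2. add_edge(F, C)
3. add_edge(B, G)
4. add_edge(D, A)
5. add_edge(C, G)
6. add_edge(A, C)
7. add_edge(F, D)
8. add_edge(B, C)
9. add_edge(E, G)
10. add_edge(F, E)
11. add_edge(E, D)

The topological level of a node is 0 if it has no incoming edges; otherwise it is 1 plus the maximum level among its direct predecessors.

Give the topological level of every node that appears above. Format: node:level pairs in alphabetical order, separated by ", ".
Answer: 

Answer: A:3, B:0, C:4, D:2, E:1, F:0, G:5

Derivation:
Op 1: add_edge(D, G). Edges now: 1
Op 2: add_edge(F, C). Edges now: 2
Op 3: add_edge(B, G). Edges now: 3
Op 4: add_edge(D, A). Edges now: 4
Op 5: add_edge(C, G). Edges now: 5
Op 6: add_edge(A, C). Edges now: 6
Op 7: add_edge(F, D). Edges now: 7
Op 8: add_edge(B, C). Edges now: 8
Op 9: add_edge(E, G). Edges now: 9
Op 10: add_edge(F, E). Edges now: 10
Op 11: add_edge(E, D). Edges now: 11
Compute levels (Kahn BFS):
  sources (in-degree 0): B, F
  process B: level=0
    B->C: in-degree(C)=2, level(C)>=1
    B->G: in-degree(G)=3, level(G)>=1
  process F: level=0
    F->C: in-degree(C)=1, level(C)>=1
    F->D: in-degree(D)=1, level(D)>=1
    F->E: in-degree(E)=0, level(E)=1, enqueue
  process E: level=1
    E->D: in-degree(D)=0, level(D)=2, enqueue
    E->G: in-degree(G)=2, level(G)>=2
  process D: level=2
    D->A: in-degree(A)=0, level(A)=3, enqueue
    D->G: in-degree(G)=1, level(G)>=3
  process A: level=3
    A->C: in-degree(C)=0, level(C)=4, enqueue
  process C: level=4
    C->G: in-degree(G)=0, level(G)=5, enqueue
  process G: level=5
All levels: A:3, B:0, C:4, D:2, E:1, F:0, G:5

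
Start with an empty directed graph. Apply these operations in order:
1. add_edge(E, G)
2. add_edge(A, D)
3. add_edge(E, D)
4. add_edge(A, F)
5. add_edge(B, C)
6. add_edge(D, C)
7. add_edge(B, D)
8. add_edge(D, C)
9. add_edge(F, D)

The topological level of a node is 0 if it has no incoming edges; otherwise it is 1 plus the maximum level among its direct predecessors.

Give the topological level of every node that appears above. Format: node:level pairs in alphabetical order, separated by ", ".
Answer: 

Answer: A:0, B:0, C:3, D:2, E:0, F:1, G:1

Derivation:
Op 1: add_edge(E, G). Edges now: 1
Op 2: add_edge(A, D). Edges now: 2
Op 3: add_edge(E, D). Edges now: 3
Op 4: add_edge(A, F). Edges now: 4
Op 5: add_edge(B, C). Edges now: 5
Op 6: add_edge(D, C). Edges now: 6
Op 7: add_edge(B, D). Edges now: 7
Op 8: add_edge(D, C) (duplicate, no change). Edges now: 7
Op 9: add_edge(F, D). Edges now: 8
Compute levels (Kahn BFS):
  sources (in-degree 0): A, B, E
  process A: level=0
    A->D: in-degree(D)=3, level(D)>=1
    A->F: in-degree(F)=0, level(F)=1, enqueue
  process B: level=0
    B->C: in-degree(C)=1, level(C)>=1
    B->D: in-degree(D)=2, level(D)>=1
  process E: level=0
    E->D: in-degree(D)=1, level(D)>=1
    E->G: in-degree(G)=0, level(G)=1, enqueue
  process F: level=1
    F->D: in-degree(D)=0, level(D)=2, enqueue
  process G: level=1
  process D: level=2
    D->C: in-degree(C)=0, level(C)=3, enqueue
  process C: level=3
All levels: A:0, B:0, C:3, D:2, E:0, F:1, G:1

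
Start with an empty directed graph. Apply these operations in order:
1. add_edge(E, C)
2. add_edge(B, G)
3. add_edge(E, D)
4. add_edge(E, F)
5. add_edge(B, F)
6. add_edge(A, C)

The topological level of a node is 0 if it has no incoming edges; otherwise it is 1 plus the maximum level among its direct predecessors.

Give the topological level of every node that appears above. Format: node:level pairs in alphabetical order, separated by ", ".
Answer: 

Op 1: add_edge(E, C). Edges now: 1
Op 2: add_edge(B, G). Edges now: 2
Op 3: add_edge(E, D). Edges now: 3
Op 4: add_edge(E, F). Edges now: 4
Op 5: add_edge(B, F). Edges now: 5
Op 6: add_edge(A, C). Edges now: 6
Compute levels (Kahn BFS):
  sources (in-degree 0): A, B, E
  process A: level=0
    A->C: in-degree(C)=1, level(C)>=1
  process B: level=0
    B->F: in-degree(F)=1, level(F)>=1
    B->G: in-degree(G)=0, level(G)=1, enqueue
  process E: level=0
    E->C: in-degree(C)=0, level(C)=1, enqueue
    E->D: in-degree(D)=0, level(D)=1, enqueue
    E->F: in-degree(F)=0, level(F)=1, enqueue
  process G: level=1
  process C: level=1
  process D: level=1
  process F: level=1
All levels: A:0, B:0, C:1, D:1, E:0, F:1, G:1

Answer: A:0, B:0, C:1, D:1, E:0, F:1, G:1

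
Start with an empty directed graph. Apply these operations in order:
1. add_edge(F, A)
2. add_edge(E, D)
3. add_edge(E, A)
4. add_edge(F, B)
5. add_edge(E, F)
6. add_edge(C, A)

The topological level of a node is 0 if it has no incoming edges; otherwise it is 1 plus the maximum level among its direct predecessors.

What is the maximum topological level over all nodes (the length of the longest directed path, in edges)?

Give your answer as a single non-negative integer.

Answer: 2

Derivation:
Op 1: add_edge(F, A). Edges now: 1
Op 2: add_edge(E, D). Edges now: 2
Op 3: add_edge(E, A). Edges now: 3
Op 4: add_edge(F, B). Edges now: 4
Op 5: add_edge(E, F). Edges now: 5
Op 6: add_edge(C, A). Edges now: 6
Compute levels (Kahn BFS):
  sources (in-degree 0): C, E
  process C: level=0
    C->A: in-degree(A)=2, level(A)>=1
  process E: level=0
    E->A: in-degree(A)=1, level(A)>=1
    E->D: in-degree(D)=0, level(D)=1, enqueue
    E->F: in-degree(F)=0, level(F)=1, enqueue
  process D: level=1
  process F: level=1
    F->A: in-degree(A)=0, level(A)=2, enqueue
    F->B: in-degree(B)=0, level(B)=2, enqueue
  process A: level=2
  process B: level=2
All levels: A:2, B:2, C:0, D:1, E:0, F:1
max level = 2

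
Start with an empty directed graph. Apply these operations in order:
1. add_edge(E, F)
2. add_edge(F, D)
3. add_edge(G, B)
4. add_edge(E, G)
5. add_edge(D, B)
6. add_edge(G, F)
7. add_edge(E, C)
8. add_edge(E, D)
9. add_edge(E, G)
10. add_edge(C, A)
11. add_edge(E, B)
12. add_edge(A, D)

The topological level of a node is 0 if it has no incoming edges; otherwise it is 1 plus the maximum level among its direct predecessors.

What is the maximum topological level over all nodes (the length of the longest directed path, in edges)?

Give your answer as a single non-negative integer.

Answer: 4

Derivation:
Op 1: add_edge(E, F). Edges now: 1
Op 2: add_edge(F, D). Edges now: 2
Op 3: add_edge(G, B). Edges now: 3
Op 4: add_edge(E, G). Edges now: 4
Op 5: add_edge(D, B). Edges now: 5
Op 6: add_edge(G, F). Edges now: 6
Op 7: add_edge(E, C). Edges now: 7
Op 8: add_edge(E, D). Edges now: 8
Op 9: add_edge(E, G) (duplicate, no change). Edges now: 8
Op 10: add_edge(C, A). Edges now: 9
Op 11: add_edge(E, B). Edges now: 10
Op 12: add_edge(A, D). Edges now: 11
Compute levels (Kahn BFS):
  sources (in-degree 0): E
  process E: level=0
    E->B: in-degree(B)=2, level(B)>=1
    E->C: in-degree(C)=0, level(C)=1, enqueue
    E->D: in-degree(D)=2, level(D)>=1
    E->F: in-degree(F)=1, level(F)>=1
    E->G: in-degree(G)=0, level(G)=1, enqueue
  process C: level=1
    C->A: in-degree(A)=0, level(A)=2, enqueue
  process G: level=1
    G->B: in-degree(B)=1, level(B)>=2
    G->F: in-degree(F)=0, level(F)=2, enqueue
  process A: level=2
    A->D: in-degree(D)=1, level(D)>=3
  process F: level=2
    F->D: in-degree(D)=0, level(D)=3, enqueue
  process D: level=3
    D->B: in-degree(B)=0, level(B)=4, enqueue
  process B: level=4
All levels: A:2, B:4, C:1, D:3, E:0, F:2, G:1
max level = 4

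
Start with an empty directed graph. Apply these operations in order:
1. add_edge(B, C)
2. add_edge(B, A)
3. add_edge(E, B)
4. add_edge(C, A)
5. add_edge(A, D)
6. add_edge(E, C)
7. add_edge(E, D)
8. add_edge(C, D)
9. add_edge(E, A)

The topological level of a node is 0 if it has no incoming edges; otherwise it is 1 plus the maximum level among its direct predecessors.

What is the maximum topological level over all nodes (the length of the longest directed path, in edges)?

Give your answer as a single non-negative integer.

Op 1: add_edge(B, C). Edges now: 1
Op 2: add_edge(B, A). Edges now: 2
Op 3: add_edge(E, B). Edges now: 3
Op 4: add_edge(C, A). Edges now: 4
Op 5: add_edge(A, D). Edges now: 5
Op 6: add_edge(E, C). Edges now: 6
Op 7: add_edge(E, D). Edges now: 7
Op 8: add_edge(C, D). Edges now: 8
Op 9: add_edge(E, A). Edges now: 9
Compute levels (Kahn BFS):
  sources (in-degree 0): E
  process E: level=0
    E->A: in-degree(A)=2, level(A)>=1
    E->B: in-degree(B)=0, level(B)=1, enqueue
    E->C: in-degree(C)=1, level(C)>=1
    E->D: in-degree(D)=2, level(D)>=1
  process B: level=1
    B->A: in-degree(A)=1, level(A)>=2
    B->C: in-degree(C)=0, level(C)=2, enqueue
  process C: level=2
    C->A: in-degree(A)=0, level(A)=3, enqueue
    C->D: in-degree(D)=1, level(D)>=3
  process A: level=3
    A->D: in-degree(D)=0, level(D)=4, enqueue
  process D: level=4
All levels: A:3, B:1, C:2, D:4, E:0
max level = 4

Answer: 4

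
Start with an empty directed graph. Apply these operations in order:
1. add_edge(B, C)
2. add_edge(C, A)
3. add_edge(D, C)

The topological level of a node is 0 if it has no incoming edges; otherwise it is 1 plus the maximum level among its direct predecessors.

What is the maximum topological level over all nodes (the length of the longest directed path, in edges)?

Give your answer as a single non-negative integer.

Op 1: add_edge(B, C). Edges now: 1
Op 2: add_edge(C, A). Edges now: 2
Op 3: add_edge(D, C). Edges now: 3
Compute levels (Kahn BFS):
  sources (in-degree 0): B, D
  process B: level=0
    B->C: in-degree(C)=1, level(C)>=1
  process D: level=0
    D->C: in-degree(C)=0, level(C)=1, enqueue
  process C: level=1
    C->A: in-degree(A)=0, level(A)=2, enqueue
  process A: level=2
All levels: A:2, B:0, C:1, D:0
max level = 2

Answer: 2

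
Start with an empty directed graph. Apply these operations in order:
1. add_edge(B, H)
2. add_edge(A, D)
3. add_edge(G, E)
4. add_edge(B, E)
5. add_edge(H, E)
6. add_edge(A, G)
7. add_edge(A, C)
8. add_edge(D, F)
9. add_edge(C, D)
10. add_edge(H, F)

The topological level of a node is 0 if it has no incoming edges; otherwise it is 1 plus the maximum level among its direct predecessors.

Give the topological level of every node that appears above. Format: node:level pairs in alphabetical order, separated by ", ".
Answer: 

Op 1: add_edge(B, H). Edges now: 1
Op 2: add_edge(A, D). Edges now: 2
Op 3: add_edge(G, E). Edges now: 3
Op 4: add_edge(B, E). Edges now: 4
Op 5: add_edge(H, E). Edges now: 5
Op 6: add_edge(A, G). Edges now: 6
Op 7: add_edge(A, C). Edges now: 7
Op 8: add_edge(D, F). Edges now: 8
Op 9: add_edge(C, D). Edges now: 9
Op 10: add_edge(H, F). Edges now: 10
Compute levels (Kahn BFS):
  sources (in-degree 0): A, B
  process A: level=0
    A->C: in-degree(C)=0, level(C)=1, enqueue
    A->D: in-degree(D)=1, level(D)>=1
    A->G: in-degree(G)=0, level(G)=1, enqueue
  process B: level=0
    B->E: in-degree(E)=2, level(E)>=1
    B->H: in-degree(H)=0, level(H)=1, enqueue
  process C: level=1
    C->D: in-degree(D)=0, level(D)=2, enqueue
  process G: level=1
    G->E: in-degree(E)=1, level(E)>=2
  process H: level=1
    H->E: in-degree(E)=0, level(E)=2, enqueue
    H->F: in-degree(F)=1, level(F)>=2
  process D: level=2
    D->F: in-degree(F)=0, level(F)=3, enqueue
  process E: level=2
  process F: level=3
All levels: A:0, B:0, C:1, D:2, E:2, F:3, G:1, H:1

Answer: A:0, B:0, C:1, D:2, E:2, F:3, G:1, H:1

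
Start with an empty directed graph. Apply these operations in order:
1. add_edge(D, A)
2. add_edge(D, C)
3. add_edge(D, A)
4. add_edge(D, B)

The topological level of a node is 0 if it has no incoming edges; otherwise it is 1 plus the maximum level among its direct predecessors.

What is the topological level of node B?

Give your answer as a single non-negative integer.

Answer: 1

Derivation:
Op 1: add_edge(D, A). Edges now: 1
Op 2: add_edge(D, C). Edges now: 2
Op 3: add_edge(D, A) (duplicate, no change). Edges now: 2
Op 4: add_edge(D, B). Edges now: 3
Compute levels (Kahn BFS):
  sources (in-degree 0): D
  process D: level=0
    D->A: in-degree(A)=0, level(A)=1, enqueue
    D->B: in-degree(B)=0, level(B)=1, enqueue
    D->C: in-degree(C)=0, level(C)=1, enqueue
  process A: level=1
  process B: level=1
  process C: level=1
All levels: A:1, B:1, C:1, D:0
level(B) = 1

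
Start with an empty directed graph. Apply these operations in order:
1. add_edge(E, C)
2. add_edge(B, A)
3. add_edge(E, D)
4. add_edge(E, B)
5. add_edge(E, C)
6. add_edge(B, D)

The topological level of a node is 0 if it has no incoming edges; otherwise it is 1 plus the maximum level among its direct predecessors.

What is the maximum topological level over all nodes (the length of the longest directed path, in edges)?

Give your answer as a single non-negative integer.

Answer: 2

Derivation:
Op 1: add_edge(E, C). Edges now: 1
Op 2: add_edge(B, A). Edges now: 2
Op 3: add_edge(E, D). Edges now: 3
Op 4: add_edge(E, B). Edges now: 4
Op 5: add_edge(E, C) (duplicate, no change). Edges now: 4
Op 6: add_edge(B, D). Edges now: 5
Compute levels (Kahn BFS):
  sources (in-degree 0): E
  process E: level=0
    E->B: in-degree(B)=0, level(B)=1, enqueue
    E->C: in-degree(C)=0, level(C)=1, enqueue
    E->D: in-degree(D)=1, level(D)>=1
  process B: level=1
    B->A: in-degree(A)=0, level(A)=2, enqueue
    B->D: in-degree(D)=0, level(D)=2, enqueue
  process C: level=1
  process A: level=2
  process D: level=2
All levels: A:2, B:1, C:1, D:2, E:0
max level = 2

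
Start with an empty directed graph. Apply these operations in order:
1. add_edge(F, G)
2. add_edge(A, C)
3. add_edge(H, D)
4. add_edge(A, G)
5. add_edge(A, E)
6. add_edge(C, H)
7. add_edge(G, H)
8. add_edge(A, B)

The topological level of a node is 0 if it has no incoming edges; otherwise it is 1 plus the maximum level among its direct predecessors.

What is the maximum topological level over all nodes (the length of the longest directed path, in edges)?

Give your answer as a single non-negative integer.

Answer: 3

Derivation:
Op 1: add_edge(F, G). Edges now: 1
Op 2: add_edge(A, C). Edges now: 2
Op 3: add_edge(H, D). Edges now: 3
Op 4: add_edge(A, G). Edges now: 4
Op 5: add_edge(A, E). Edges now: 5
Op 6: add_edge(C, H). Edges now: 6
Op 7: add_edge(G, H). Edges now: 7
Op 8: add_edge(A, B). Edges now: 8
Compute levels (Kahn BFS):
  sources (in-degree 0): A, F
  process A: level=0
    A->B: in-degree(B)=0, level(B)=1, enqueue
    A->C: in-degree(C)=0, level(C)=1, enqueue
    A->E: in-degree(E)=0, level(E)=1, enqueue
    A->G: in-degree(G)=1, level(G)>=1
  process F: level=0
    F->G: in-degree(G)=0, level(G)=1, enqueue
  process B: level=1
  process C: level=1
    C->H: in-degree(H)=1, level(H)>=2
  process E: level=1
  process G: level=1
    G->H: in-degree(H)=0, level(H)=2, enqueue
  process H: level=2
    H->D: in-degree(D)=0, level(D)=3, enqueue
  process D: level=3
All levels: A:0, B:1, C:1, D:3, E:1, F:0, G:1, H:2
max level = 3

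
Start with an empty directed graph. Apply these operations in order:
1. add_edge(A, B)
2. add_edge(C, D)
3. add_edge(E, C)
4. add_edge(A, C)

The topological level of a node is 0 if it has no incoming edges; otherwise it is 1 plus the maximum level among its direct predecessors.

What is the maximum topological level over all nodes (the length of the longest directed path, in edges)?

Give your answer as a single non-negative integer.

Op 1: add_edge(A, B). Edges now: 1
Op 2: add_edge(C, D). Edges now: 2
Op 3: add_edge(E, C). Edges now: 3
Op 4: add_edge(A, C). Edges now: 4
Compute levels (Kahn BFS):
  sources (in-degree 0): A, E
  process A: level=0
    A->B: in-degree(B)=0, level(B)=1, enqueue
    A->C: in-degree(C)=1, level(C)>=1
  process E: level=0
    E->C: in-degree(C)=0, level(C)=1, enqueue
  process B: level=1
  process C: level=1
    C->D: in-degree(D)=0, level(D)=2, enqueue
  process D: level=2
All levels: A:0, B:1, C:1, D:2, E:0
max level = 2

Answer: 2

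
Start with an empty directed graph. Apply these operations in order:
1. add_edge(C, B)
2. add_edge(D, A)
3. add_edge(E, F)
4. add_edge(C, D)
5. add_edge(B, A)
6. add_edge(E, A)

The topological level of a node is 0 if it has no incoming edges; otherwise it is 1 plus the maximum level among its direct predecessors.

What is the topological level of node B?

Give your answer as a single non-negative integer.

Answer: 1

Derivation:
Op 1: add_edge(C, B). Edges now: 1
Op 2: add_edge(D, A). Edges now: 2
Op 3: add_edge(E, F). Edges now: 3
Op 4: add_edge(C, D). Edges now: 4
Op 5: add_edge(B, A). Edges now: 5
Op 6: add_edge(E, A). Edges now: 6
Compute levels (Kahn BFS):
  sources (in-degree 0): C, E
  process C: level=0
    C->B: in-degree(B)=0, level(B)=1, enqueue
    C->D: in-degree(D)=0, level(D)=1, enqueue
  process E: level=0
    E->A: in-degree(A)=2, level(A)>=1
    E->F: in-degree(F)=0, level(F)=1, enqueue
  process B: level=1
    B->A: in-degree(A)=1, level(A)>=2
  process D: level=1
    D->A: in-degree(A)=0, level(A)=2, enqueue
  process F: level=1
  process A: level=2
All levels: A:2, B:1, C:0, D:1, E:0, F:1
level(B) = 1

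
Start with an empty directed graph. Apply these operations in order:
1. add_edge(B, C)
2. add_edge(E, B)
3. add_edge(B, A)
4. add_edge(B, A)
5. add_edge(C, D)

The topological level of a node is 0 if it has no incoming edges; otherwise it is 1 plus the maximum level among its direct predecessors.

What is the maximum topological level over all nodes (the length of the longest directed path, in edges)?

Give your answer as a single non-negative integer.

Answer: 3

Derivation:
Op 1: add_edge(B, C). Edges now: 1
Op 2: add_edge(E, B). Edges now: 2
Op 3: add_edge(B, A). Edges now: 3
Op 4: add_edge(B, A) (duplicate, no change). Edges now: 3
Op 5: add_edge(C, D). Edges now: 4
Compute levels (Kahn BFS):
  sources (in-degree 0): E
  process E: level=0
    E->B: in-degree(B)=0, level(B)=1, enqueue
  process B: level=1
    B->A: in-degree(A)=0, level(A)=2, enqueue
    B->C: in-degree(C)=0, level(C)=2, enqueue
  process A: level=2
  process C: level=2
    C->D: in-degree(D)=0, level(D)=3, enqueue
  process D: level=3
All levels: A:2, B:1, C:2, D:3, E:0
max level = 3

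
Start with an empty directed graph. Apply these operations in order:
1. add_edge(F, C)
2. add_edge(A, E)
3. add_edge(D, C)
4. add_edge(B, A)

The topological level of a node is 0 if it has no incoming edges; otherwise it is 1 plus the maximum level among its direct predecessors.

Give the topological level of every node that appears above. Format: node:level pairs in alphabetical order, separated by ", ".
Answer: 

Op 1: add_edge(F, C). Edges now: 1
Op 2: add_edge(A, E). Edges now: 2
Op 3: add_edge(D, C). Edges now: 3
Op 4: add_edge(B, A). Edges now: 4
Compute levels (Kahn BFS):
  sources (in-degree 0): B, D, F
  process B: level=0
    B->A: in-degree(A)=0, level(A)=1, enqueue
  process D: level=0
    D->C: in-degree(C)=1, level(C)>=1
  process F: level=0
    F->C: in-degree(C)=0, level(C)=1, enqueue
  process A: level=1
    A->E: in-degree(E)=0, level(E)=2, enqueue
  process C: level=1
  process E: level=2
All levels: A:1, B:0, C:1, D:0, E:2, F:0

Answer: A:1, B:0, C:1, D:0, E:2, F:0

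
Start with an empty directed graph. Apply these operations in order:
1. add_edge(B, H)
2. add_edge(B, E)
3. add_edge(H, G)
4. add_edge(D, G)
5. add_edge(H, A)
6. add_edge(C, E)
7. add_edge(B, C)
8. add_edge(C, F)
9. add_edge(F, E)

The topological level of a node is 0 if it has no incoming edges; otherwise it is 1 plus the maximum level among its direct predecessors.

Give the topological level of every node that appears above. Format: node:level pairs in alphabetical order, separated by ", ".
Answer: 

Answer: A:2, B:0, C:1, D:0, E:3, F:2, G:2, H:1

Derivation:
Op 1: add_edge(B, H). Edges now: 1
Op 2: add_edge(B, E). Edges now: 2
Op 3: add_edge(H, G). Edges now: 3
Op 4: add_edge(D, G). Edges now: 4
Op 5: add_edge(H, A). Edges now: 5
Op 6: add_edge(C, E). Edges now: 6
Op 7: add_edge(B, C). Edges now: 7
Op 8: add_edge(C, F). Edges now: 8
Op 9: add_edge(F, E). Edges now: 9
Compute levels (Kahn BFS):
  sources (in-degree 0): B, D
  process B: level=0
    B->C: in-degree(C)=0, level(C)=1, enqueue
    B->E: in-degree(E)=2, level(E)>=1
    B->H: in-degree(H)=0, level(H)=1, enqueue
  process D: level=0
    D->G: in-degree(G)=1, level(G)>=1
  process C: level=1
    C->E: in-degree(E)=1, level(E)>=2
    C->F: in-degree(F)=0, level(F)=2, enqueue
  process H: level=1
    H->A: in-degree(A)=0, level(A)=2, enqueue
    H->G: in-degree(G)=0, level(G)=2, enqueue
  process F: level=2
    F->E: in-degree(E)=0, level(E)=3, enqueue
  process A: level=2
  process G: level=2
  process E: level=3
All levels: A:2, B:0, C:1, D:0, E:3, F:2, G:2, H:1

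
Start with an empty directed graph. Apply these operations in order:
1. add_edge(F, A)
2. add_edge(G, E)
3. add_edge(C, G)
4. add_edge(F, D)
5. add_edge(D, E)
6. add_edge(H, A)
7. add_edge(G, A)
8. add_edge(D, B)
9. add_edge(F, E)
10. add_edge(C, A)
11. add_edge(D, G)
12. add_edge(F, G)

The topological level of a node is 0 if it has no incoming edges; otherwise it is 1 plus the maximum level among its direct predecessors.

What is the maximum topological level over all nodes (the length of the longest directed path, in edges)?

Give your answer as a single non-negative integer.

Answer: 3

Derivation:
Op 1: add_edge(F, A). Edges now: 1
Op 2: add_edge(G, E). Edges now: 2
Op 3: add_edge(C, G). Edges now: 3
Op 4: add_edge(F, D). Edges now: 4
Op 5: add_edge(D, E). Edges now: 5
Op 6: add_edge(H, A). Edges now: 6
Op 7: add_edge(G, A). Edges now: 7
Op 8: add_edge(D, B). Edges now: 8
Op 9: add_edge(F, E). Edges now: 9
Op 10: add_edge(C, A). Edges now: 10
Op 11: add_edge(D, G). Edges now: 11
Op 12: add_edge(F, G). Edges now: 12
Compute levels (Kahn BFS):
  sources (in-degree 0): C, F, H
  process C: level=0
    C->A: in-degree(A)=3, level(A)>=1
    C->G: in-degree(G)=2, level(G)>=1
  process F: level=0
    F->A: in-degree(A)=2, level(A)>=1
    F->D: in-degree(D)=0, level(D)=1, enqueue
    F->E: in-degree(E)=2, level(E)>=1
    F->G: in-degree(G)=1, level(G)>=1
  process H: level=0
    H->A: in-degree(A)=1, level(A)>=1
  process D: level=1
    D->B: in-degree(B)=0, level(B)=2, enqueue
    D->E: in-degree(E)=1, level(E)>=2
    D->G: in-degree(G)=0, level(G)=2, enqueue
  process B: level=2
  process G: level=2
    G->A: in-degree(A)=0, level(A)=3, enqueue
    G->E: in-degree(E)=0, level(E)=3, enqueue
  process A: level=3
  process E: level=3
All levels: A:3, B:2, C:0, D:1, E:3, F:0, G:2, H:0
max level = 3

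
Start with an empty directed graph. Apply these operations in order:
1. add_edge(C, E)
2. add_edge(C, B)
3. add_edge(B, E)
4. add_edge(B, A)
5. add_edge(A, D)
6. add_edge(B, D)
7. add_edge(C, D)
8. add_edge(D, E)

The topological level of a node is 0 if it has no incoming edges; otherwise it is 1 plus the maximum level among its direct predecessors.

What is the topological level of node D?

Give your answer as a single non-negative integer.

Op 1: add_edge(C, E). Edges now: 1
Op 2: add_edge(C, B). Edges now: 2
Op 3: add_edge(B, E). Edges now: 3
Op 4: add_edge(B, A). Edges now: 4
Op 5: add_edge(A, D). Edges now: 5
Op 6: add_edge(B, D). Edges now: 6
Op 7: add_edge(C, D). Edges now: 7
Op 8: add_edge(D, E). Edges now: 8
Compute levels (Kahn BFS):
  sources (in-degree 0): C
  process C: level=0
    C->B: in-degree(B)=0, level(B)=1, enqueue
    C->D: in-degree(D)=2, level(D)>=1
    C->E: in-degree(E)=2, level(E)>=1
  process B: level=1
    B->A: in-degree(A)=0, level(A)=2, enqueue
    B->D: in-degree(D)=1, level(D)>=2
    B->E: in-degree(E)=1, level(E)>=2
  process A: level=2
    A->D: in-degree(D)=0, level(D)=3, enqueue
  process D: level=3
    D->E: in-degree(E)=0, level(E)=4, enqueue
  process E: level=4
All levels: A:2, B:1, C:0, D:3, E:4
level(D) = 3

Answer: 3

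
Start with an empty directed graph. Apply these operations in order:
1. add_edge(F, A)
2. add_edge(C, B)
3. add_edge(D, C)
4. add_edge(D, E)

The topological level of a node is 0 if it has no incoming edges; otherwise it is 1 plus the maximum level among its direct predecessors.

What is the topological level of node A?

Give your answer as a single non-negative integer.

Op 1: add_edge(F, A). Edges now: 1
Op 2: add_edge(C, B). Edges now: 2
Op 3: add_edge(D, C). Edges now: 3
Op 4: add_edge(D, E). Edges now: 4
Compute levels (Kahn BFS):
  sources (in-degree 0): D, F
  process D: level=0
    D->C: in-degree(C)=0, level(C)=1, enqueue
    D->E: in-degree(E)=0, level(E)=1, enqueue
  process F: level=0
    F->A: in-degree(A)=0, level(A)=1, enqueue
  process C: level=1
    C->B: in-degree(B)=0, level(B)=2, enqueue
  process E: level=1
  process A: level=1
  process B: level=2
All levels: A:1, B:2, C:1, D:0, E:1, F:0
level(A) = 1

Answer: 1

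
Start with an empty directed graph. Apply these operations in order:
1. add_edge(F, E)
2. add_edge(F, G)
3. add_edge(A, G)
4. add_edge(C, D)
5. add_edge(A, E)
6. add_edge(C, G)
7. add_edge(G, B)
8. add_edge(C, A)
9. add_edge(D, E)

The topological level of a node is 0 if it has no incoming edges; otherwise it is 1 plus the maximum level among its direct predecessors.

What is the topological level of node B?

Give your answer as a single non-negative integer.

Op 1: add_edge(F, E). Edges now: 1
Op 2: add_edge(F, G). Edges now: 2
Op 3: add_edge(A, G). Edges now: 3
Op 4: add_edge(C, D). Edges now: 4
Op 5: add_edge(A, E). Edges now: 5
Op 6: add_edge(C, G). Edges now: 6
Op 7: add_edge(G, B). Edges now: 7
Op 8: add_edge(C, A). Edges now: 8
Op 9: add_edge(D, E). Edges now: 9
Compute levels (Kahn BFS):
  sources (in-degree 0): C, F
  process C: level=0
    C->A: in-degree(A)=0, level(A)=1, enqueue
    C->D: in-degree(D)=0, level(D)=1, enqueue
    C->G: in-degree(G)=2, level(G)>=1
  process F: level=0
    F->E: in-degree(E)=2, level(E)>=1
    F->G: in-degree(G)=1, level(G)>=1
  process A: level=1
    A->E: in-degree(E)=1, level(E)>=2
    A->G: in-degree(G)=0, level(G)=2, enqueue
  process D: level=1
    D->E: in-degree(E)=0, level(E)=2, enqueue
  process G: level=2
    G->B: in-degree(B)=0, level(B)=3, enqueue
  process E: level=2
  process B: level=3
All levels: A:1, B:3, C:0, D:1, E:2, F:0, G:2
level(B) = 3

Answer: 3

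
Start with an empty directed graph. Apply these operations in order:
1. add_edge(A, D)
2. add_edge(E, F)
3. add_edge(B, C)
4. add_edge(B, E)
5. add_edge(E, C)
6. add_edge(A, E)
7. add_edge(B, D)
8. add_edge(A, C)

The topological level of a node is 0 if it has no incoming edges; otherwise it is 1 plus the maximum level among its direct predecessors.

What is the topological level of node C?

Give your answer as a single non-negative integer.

Answer: 2

Derivation:
Op 1: add_edge(A, D). Edges now: 1
Op 2: add_edge(E, F). Edges now: 2
Op 3: add_edge(B, C). Edges now: 3
Op 4: add_edge(B, E). Edges now: 4
Op 5: add_edge(E, C). Edges now: 5
Op 6: add_edge(A, E). Edges now: 6
Op 7: add_edge(B, D). Edges now: 7
Op 8: add_edge(A, C). Edges now: 8
Compute levels (Kahn BFS):
  sources (in-degree 0): A, B
  process A: level=0
    A->C: in-degree(C)=2, level(C)>=1
    A->D: in-degree(D)=1, level(D)>=1
    A->E: in-degree(E)=1, level(E)>=1
  process B: level=0
    B->C: in-degree(C)=1, level(C)>=1
    B->D: in-degree(D)=0, level(D)=1, enqueue
    B->E: in-degree(E)=0, level(E)=1, enqueue
  process D: level=1
  process E: level=1
    E->C: in-degree(C)=0, level(C)=2, enqueue
    E->F: in-degree(F)=0, level(F)=2, enqueue
  process C: level=2
  process F: level=2
All levels: A:0, B:0, C:2, D:1, E:1, F:2
level(C) = 2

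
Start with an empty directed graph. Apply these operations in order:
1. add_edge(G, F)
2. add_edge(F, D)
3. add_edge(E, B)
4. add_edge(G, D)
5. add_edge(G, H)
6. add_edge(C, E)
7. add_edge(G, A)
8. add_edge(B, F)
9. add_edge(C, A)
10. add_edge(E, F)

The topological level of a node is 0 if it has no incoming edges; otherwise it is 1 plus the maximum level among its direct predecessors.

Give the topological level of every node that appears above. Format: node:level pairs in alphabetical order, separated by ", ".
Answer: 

Answer: A:1, B:2, C:0, D:4, E:1, F:3, G:0, H:1

Derivation:
Op 1: add_edge(G, F). Edges now: 1
Op 2: add_edge(F, D). Edges now: 2
Op 3: add_edge(E, B). Edges now: 3
Op 4: add_edge(G, D). Edges now: 4
Op 5: add_edge(G, H). Edges now: 5
Op 6: add_edge(C, E). Edges now: 6
Op 7: add_edge(G, A). Edges now: 7
Op 8: add_edge(B, F). Edges now: 8
Op 9: add_edge(C, A). Edges now: 9
Op 10: add_edge(E, F). Edges now: 10
Compute levels (Kahn BFS):
  sources (in-degree 0): C, G
  process C: level=0
    C->A: in-degree(A)=1, level(A)>=1
    C->E: in-degree(E)=0, level(E)=1, enqueue
  process G: level=0
    G->A: in-degree(A)=0, level(A)=1, enqueue
    G->D: in-degree(D)=1, level(D)>=1
    G->F: in-degree(F)=2, level(F)>=1
    G->H: in-degree(H)=0, level(H)=1, enqueue
  process E: level=1
    E->B: in-degree(B)=0, level(B)=2, enqueue
    E->F: in-degree(F)=1, level(F)>=2
  process A: level=1
  process H: level=1
  process B: level=2
    B->F: in-degree(F)=0, level(F)=3, enqueue
  process F: level=3
    F->D: in-degree(D)=0, level(D)=4, enqueue
  process D: level=4
All levels: A:1, B:2, C:0, D:4, E:1, F:3, G:0, H:1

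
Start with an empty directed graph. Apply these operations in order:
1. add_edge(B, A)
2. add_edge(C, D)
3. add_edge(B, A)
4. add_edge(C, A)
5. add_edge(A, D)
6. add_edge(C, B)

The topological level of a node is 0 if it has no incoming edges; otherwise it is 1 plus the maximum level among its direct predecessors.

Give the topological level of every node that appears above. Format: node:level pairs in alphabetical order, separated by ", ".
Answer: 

Op 1: add_edge(B, A). Edges now: 1
Op 2: add_edge(C, D). Edges now: 2
Op 3: add_edge(B, A) (duplicate, no change). Edges now: 2
Op 4: add_edge(C, A). Edges now: 3
Op 5: add_edge(A, D). Edges now: 4
Op 6: add_edge(C, B). Edges now: 5
Compute levels (Kahn BFS):
  sources (in-degree 0): C
  process C: level=0
    C->A: in-degree(A)=1, level(A)>=1
    C->B: in-degree(B)=0, level(B)=1, enqueue
    C->D: in-degree(D)=1, level(D)>=1
  process B: level=1
    B->A: in-degree(A)=0, level(A)=2, enqueue
  process A: level=2
    A->D: in-degree(D)=0, level(D)=3, enqueue
  process D: level=3
All levels: A:2, B:1, C:0, D:3

Answer: A:2, B:1, C:0, D:3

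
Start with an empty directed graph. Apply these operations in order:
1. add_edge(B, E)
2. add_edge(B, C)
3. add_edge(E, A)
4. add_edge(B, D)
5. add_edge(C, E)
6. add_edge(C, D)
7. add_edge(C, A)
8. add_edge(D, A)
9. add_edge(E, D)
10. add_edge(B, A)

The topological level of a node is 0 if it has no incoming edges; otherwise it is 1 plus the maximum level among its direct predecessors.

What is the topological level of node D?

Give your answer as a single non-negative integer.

Answer: 3

Derivation:
Op 1: add_edge(B, E). Edges now: 1
Op 2: add_edge(B, C). Edges now: 2
Op 3: add_edge(E, A). Edges now: 3
Op 4: add_edge(B, D). Edges now: 4
Op 5: add_edge(C, E). Edges now: 5
Op 6: add_edge(C, D). Edges now: 6
Op 7: add_edge(C, A). Edges now: 7
Op 8: add_edge(D, A). Edges now: 8
Op 9: add_edge(E, D). Edges now: 9
Op 10: add_edge(B, A). Edges now: 10
Compute levels (Kahn BFS):
  sources (in-degree 0): B
  process B: level=0
    B->A: in-degree(A)=3, level(A)>=1
    B->C: in-degree(C)=0, level(C)=1, enqueue
    B->D: in-degree(D)=2, level(D)>=1
    B->E: in-degree(E)=1, level(E)>=1
  process C: level=1
    C->A: in-degree(A)=2, level(A)>=2
    C->D: in-degree(D)=1, level(D)>=2
    C->E: in-degree(E)=0, level(E)=2, enqueue
  process E: level=2
    E->A: in-degree(A)=1, level(A)>=3
    E->D: in-degree(D)=0, level(D)=3, enqueue
  process D: level=3
    D->A: in-degree(A)=0, level(A)=4, enqueue
  process A: level=4
All levels: A:4, B:0, C:1, D:3, E:2
level(D) = 3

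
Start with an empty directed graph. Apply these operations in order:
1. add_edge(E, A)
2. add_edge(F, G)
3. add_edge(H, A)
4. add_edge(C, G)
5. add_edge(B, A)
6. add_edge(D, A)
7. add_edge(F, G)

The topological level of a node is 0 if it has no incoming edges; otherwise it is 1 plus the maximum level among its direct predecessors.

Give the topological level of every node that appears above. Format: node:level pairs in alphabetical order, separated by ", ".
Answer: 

Op 1: add_edge(E, A). Edges now: 1
Op 2: add_edge(F, G). Edges now: 2
Op 3: add_edge(H, A). Edges now: 3
Op 4: add_edge(C, G). Edges now: 4
Op 5: add_edge(B, A). Edges now: 5
Op 6: add_edge(D, A). Edges now: 6
Op 7: add_edge(F, G) (duplicate, no change). Edges now: 6
Compute levels (Kahn BFS):
  sources (in-degree 0): B, C, D, E, F, H
  process B: level=0
    B->A: in-degree(A)=3, level(A)>=1
  process C: level=0
    C->G: in-degree(G)=1, level(G)>=1
  process D: level=0
    D->A: in-degree(A)=2, level(A)>=1
  process E: level=0
    E->A: in-degree(A)=1, level(A)>=1
  process F: level=0
    F->G: in-degree(G)=0, level(G)=1, enqueue
  process H: level=0
    H->A: in-degree(A)=0, level(A)=1, enqueue
  process G: level=1
  process A: level=1
All levels: A:1, B:0, C:0, D:0, E:0, F:0, G:1, H:0

Answer: A:1, B:0, C:0, D:0, E:0, F:0, G:1, H:0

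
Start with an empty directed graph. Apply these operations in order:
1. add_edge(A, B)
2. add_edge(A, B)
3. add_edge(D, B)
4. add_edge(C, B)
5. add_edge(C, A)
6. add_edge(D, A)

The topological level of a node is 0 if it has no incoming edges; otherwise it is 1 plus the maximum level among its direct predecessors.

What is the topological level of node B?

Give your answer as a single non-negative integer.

Op 1: add_edge(A, B). Edges now: 1
Op 2: add_edge(A, B) (duplicate, no change). Edges now: 1
Op 3: add_edge(D, B). Edges now: 2
Op 4: add_edge(C, B). Edges now: 3
Op 5: add_edge(C, A). Edges now: 4
Op 6: add_edge(D, A). Edges now: 5
Compute levels (Kahn BFS):
  sources (in-degree 0): C, D
  process C: level=0
    C->A: in-degree(A)=1, level(A)>=1
    C->B: in-degree(B)=2, level(B)>=1
  process D: level=0
    D->A: in-degree(A)=0, level(A)=1, enqueue
    D->B: in-degree(B)=1, level(B)>=1
  process A: level=1
    A->B: in-degree(B)=0, level(B)=2, enqueue
  process B: level=2
All levels: A:1, B:2, C:0, D:0
level(B) = 2

Answer: 2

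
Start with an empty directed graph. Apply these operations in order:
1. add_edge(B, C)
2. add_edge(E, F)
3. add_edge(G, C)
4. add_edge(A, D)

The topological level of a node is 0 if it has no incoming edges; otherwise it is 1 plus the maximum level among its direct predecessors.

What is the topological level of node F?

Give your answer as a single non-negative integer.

Op 1: add_edge(B, C). Edges now: 1
Op 2: add_edge(E, F). Edges now: 2
Op 3: add_edge(G, C). Edges now: 3
Op 4: add_edge(A, D). Edges now: 4
Compute levels (Kahn BFS):
  sources (in-degree 0): A, B, E, G
  process A: level=0
    A->D: in-degree(D)=0, level(D)=1, enqueue
  process B: level=0
    B->C: in-degree(C)=1, level(C)>=1
  process E: level=0
    E->F: in-degree(F)=0, level(F)=1, enqueue
  process G: level=0
    G->C: in-degree(C)=0, level(C)=1, enqueue
  process D: level=1
  process F: level=1
  process C: level=1
All levels: A:0, B:0, C:1, D:1, E:0, F:1, G:0
level(F) = 1

Answer: 1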